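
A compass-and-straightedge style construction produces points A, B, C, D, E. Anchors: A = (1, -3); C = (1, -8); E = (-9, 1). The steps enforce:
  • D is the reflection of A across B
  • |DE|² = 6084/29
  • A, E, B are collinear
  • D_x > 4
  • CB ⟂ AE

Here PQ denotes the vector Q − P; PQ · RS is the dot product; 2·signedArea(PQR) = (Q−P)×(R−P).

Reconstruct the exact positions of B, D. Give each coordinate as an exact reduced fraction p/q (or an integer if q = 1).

1. B_x = 79/29  [A, E, B are collinear ∩ CB ⟂ AE]
2. B_y = -107/29  [A, E, B are collinear ∩ CB ⟂ AE]
   → B = (79/29, -107/29)
3. D_x = 129/29  [D is the reflection of A across B]
4. D_y = -127/29  [D is the reflection of A across B]
   → D = (129/29, -127/29)

B = (79/29, -107/29)
D = (129/29, -127/29)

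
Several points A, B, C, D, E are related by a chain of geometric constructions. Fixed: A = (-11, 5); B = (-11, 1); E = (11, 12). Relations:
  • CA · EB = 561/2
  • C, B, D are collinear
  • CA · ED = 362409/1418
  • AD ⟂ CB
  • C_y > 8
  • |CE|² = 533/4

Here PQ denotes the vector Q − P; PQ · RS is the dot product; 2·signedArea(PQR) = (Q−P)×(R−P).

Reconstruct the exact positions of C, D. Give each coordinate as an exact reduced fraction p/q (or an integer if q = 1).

C = (0, 17/2)
D = (-6479/709, 1609/709)

1. C_x = 0  [line 22·x + 11·y + -187/2 = 0 ∩ |CE|² = 533/4]
2. C_y = 17/2  [line 22·x + 11·y + -187/2 = 0 ∩ |CE|² = 533/4]
   → C = (0, 17/2)
3. D_x = -6479/709  [CA · ED = 362409/1418 ∩ C, B, D are collinear]
4. D_y = 1609/709  [CA · ED = 362409/1418 ∩ C, B, D are collinear]
   → D = (-6479/709, 1609/709)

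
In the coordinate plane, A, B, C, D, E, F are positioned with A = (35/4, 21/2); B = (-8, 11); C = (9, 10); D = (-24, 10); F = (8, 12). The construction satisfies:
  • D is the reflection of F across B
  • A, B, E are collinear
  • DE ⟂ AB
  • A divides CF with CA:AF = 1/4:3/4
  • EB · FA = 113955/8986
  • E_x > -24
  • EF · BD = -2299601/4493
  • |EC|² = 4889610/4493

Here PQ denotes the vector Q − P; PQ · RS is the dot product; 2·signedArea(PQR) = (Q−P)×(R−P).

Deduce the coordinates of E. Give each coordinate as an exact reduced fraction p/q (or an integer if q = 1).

E = (-107634/4493, 51563/4493)

1. E_x = -107634/4493  [A, B, E are collinear ∩ DE ⟂ AB]
2. E_y = 51563/4493  [A, B, E are collinear ∩ DE ⟂ AB]
   → E = (-107634/4493, 51563/4493)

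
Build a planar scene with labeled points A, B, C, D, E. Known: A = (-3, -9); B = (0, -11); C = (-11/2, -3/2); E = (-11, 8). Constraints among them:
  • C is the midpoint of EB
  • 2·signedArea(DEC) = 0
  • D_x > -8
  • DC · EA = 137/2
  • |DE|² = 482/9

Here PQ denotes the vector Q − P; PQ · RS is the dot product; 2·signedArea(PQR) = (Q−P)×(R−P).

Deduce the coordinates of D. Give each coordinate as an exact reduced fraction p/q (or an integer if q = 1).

1. D_x = -22/3  [2·signedArea(DEC) = 0 ∩ DC · EA = 137/2]
2. D_y = 5/3  [2·signedArea(DEC) = 0 ∩ DC · EA = 137/2]
   → D = (-22/3, 5/3)

D = (-22/3, 5/3)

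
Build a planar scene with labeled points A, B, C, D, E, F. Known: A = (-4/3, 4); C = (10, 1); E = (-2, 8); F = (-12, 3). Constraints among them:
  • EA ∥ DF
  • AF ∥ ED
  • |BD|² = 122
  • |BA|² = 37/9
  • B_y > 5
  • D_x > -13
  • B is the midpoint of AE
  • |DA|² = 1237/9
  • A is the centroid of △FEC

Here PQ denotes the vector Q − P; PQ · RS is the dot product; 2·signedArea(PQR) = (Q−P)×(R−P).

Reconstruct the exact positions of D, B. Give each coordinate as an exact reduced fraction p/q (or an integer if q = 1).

1. D_x = -38/3  [EA ∥ DF ∩ AF ∥ ED]
2. D_y = 7  [EA ∥ DF ∩ AF ∥ ED]
   → D = (-38/3, 7)
3. B_x = -5/3  [B is the midpoint of AE]
4. B_y = 6  [B is the midpoint of AE]
   → B = (-5/3, 6)

B = (-5/3, 6)
D = (-38/3, 7)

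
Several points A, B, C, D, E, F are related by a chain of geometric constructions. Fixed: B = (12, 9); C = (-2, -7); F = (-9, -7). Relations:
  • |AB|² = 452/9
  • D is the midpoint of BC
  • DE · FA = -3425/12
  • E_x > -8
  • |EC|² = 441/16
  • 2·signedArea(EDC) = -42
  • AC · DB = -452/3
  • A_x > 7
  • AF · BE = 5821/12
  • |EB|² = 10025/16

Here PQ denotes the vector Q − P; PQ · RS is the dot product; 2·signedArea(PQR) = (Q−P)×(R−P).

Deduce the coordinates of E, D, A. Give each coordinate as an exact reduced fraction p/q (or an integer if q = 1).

A = (22/3, 11/3)
D = (5, 1)
E = (-29/4, -7)

1. D_x = 5  [D is the midpoint of BC]
2. D_y = 1  [D is the midpoint of BC]
   → D = (5, 1)
3. A_x = 22/3  [line -7·x + -8·y + 242/3 = 0 ∩ |AB|² = 452/9]
4. A_y = 11/3  [line -7·x + -8·y + 242/3 = 0 ∩ |AB|² = 452/9]
   → A = (22/3, 11/3)
5. E_x = -29/4  [2·signedArea(EDC) = -42 ∩ AF · BE = 5821/12]
6. E_y = -7  [2·signedArea(EDC) = -42 ∩ AF · BE = 5821/12]
   → E = (-29/4, -7)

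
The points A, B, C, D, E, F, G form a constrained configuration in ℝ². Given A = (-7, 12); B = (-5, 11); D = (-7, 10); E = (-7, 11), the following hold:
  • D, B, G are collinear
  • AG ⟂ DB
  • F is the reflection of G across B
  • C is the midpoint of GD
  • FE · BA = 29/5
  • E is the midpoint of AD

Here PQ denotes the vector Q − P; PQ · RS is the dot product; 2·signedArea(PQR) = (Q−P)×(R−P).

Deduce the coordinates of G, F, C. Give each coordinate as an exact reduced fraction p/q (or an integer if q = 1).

1. G_x = -31/5  [D, B, G are collinear ∩ AG ⟂ DB]
2. G_y = 52/5  [D, B, G are collinear ∩ AG ⟂ DB]
   → G = (-31/5, 52/5)
3. F_x = -19/5  [F is the reflection of G across B]
4. F_y = 58/5  [F is the reflection of G across B]
   → F = (-19/5, 58/5)
5. C_x = -33/5  [C is the midpoint of GD]
6. C_y = 51/5  [C is the midpoint of GD]
   → C = (-33/5, 51/5)

C = (-33/5, 51/5)
F = (-19/5, 58/5)
G = (-31/5, 52/5)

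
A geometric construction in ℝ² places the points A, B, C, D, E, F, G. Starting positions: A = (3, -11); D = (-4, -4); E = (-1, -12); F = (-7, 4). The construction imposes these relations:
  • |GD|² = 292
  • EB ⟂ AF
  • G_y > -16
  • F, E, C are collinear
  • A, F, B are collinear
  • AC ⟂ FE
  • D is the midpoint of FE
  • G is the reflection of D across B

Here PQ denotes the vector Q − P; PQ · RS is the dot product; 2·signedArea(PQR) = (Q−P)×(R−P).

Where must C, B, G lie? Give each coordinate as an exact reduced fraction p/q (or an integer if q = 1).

1. C_x = -61/73  [F, E, C are collinear ∩ AC ⟂ FE]
2. C_y = -908/73  [F, E, C are collinear ∩ AC ⟂ FE]
   → C = (-61/73, -908/73)
3. B_x = 29/13  [A, F, B are collinear ∩ EB ⟂ AF]
4. B_y = -128/13  [A, F, B are collinear ∩ EB ⟂ AF]
   → B = (29/13, -128/13)
5. G_x = 110/13  [G is the reflection of D across B]
6. G_y = -204/13  [G is the reflection of D across B]
   → G = (110/13, -204/13)

B = (29/13, -128/13)
C = (-61/73, -908/73)
G = (110/13, -204/13)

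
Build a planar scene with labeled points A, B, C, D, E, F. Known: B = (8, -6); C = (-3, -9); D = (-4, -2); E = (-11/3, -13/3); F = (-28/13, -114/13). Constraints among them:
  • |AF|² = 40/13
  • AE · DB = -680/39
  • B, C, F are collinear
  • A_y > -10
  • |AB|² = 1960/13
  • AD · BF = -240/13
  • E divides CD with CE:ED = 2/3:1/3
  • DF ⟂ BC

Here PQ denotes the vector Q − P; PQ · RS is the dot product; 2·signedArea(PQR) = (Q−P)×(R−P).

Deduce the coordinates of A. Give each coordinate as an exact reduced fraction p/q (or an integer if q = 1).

A = (-50/13, -120/13)

1. A_x = -50/13  [AE · DB = -680/39 ∩ AD · BF = -240/13]
2. A_y = -120/13  [AE · DB = -680/39 ∩ AD · BF = -240/13]
   → A = (-50/13, -120/13)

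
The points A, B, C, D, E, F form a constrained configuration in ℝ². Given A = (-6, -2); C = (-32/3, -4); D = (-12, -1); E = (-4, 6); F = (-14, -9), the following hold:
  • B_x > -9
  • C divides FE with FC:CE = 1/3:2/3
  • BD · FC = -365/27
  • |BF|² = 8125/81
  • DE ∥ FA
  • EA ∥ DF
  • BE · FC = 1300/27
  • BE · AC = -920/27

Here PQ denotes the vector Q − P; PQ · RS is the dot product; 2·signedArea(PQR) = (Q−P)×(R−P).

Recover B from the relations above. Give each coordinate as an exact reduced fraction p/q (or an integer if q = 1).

1. B_x = -76/9  [BE · AC = -920/27 ∩ BD · FC = -365/27]
2. B_y = -2/3  [BE · AC = -920/27 ∩ BD · FC = -365/27]
   → B = (-76/9, -2/3)

B = (-76/9, -2/3)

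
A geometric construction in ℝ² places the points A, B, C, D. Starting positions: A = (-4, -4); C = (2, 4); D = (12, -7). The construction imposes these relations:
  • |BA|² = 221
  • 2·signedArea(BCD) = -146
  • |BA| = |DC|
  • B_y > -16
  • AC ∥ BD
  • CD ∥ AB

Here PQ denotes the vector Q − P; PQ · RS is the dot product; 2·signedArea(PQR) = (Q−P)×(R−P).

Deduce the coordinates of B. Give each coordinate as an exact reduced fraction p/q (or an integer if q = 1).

B = (6, -15)

1. B_x = 6  [AC ∥ BD ∩ CD ∥ AB]
2. B_y = -15  [AC ∥ BD ∩ CD ∥ AB]
   → B = (6, -15)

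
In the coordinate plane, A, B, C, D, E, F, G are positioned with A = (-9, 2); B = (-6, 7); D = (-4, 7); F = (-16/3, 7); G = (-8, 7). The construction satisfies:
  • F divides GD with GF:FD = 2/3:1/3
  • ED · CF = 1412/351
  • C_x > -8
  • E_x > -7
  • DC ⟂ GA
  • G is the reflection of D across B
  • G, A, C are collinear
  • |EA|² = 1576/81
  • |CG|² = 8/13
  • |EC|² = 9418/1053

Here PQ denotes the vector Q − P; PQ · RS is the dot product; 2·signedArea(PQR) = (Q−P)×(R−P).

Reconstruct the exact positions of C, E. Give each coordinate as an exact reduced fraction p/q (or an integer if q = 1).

1. C_x = -102/13  [G, A, C are collinear ∩ DC ⟂ GA]
2. C_y = 101/13  [G, A, C are collinear ∩ DC ⟂ GA]
   → C = (-102/13, 101/13)
3. E_x = -55/9  [line -98/39·x + 10/13·y + -6830/351 = 0 ∩ |EA|² = 1576/81]
4. E_y = 16/3  [line -98/39·x + 10/13·y + -6830/351 = 0 ∩ |EA|² = 1576/81]
   → E = (-55/9, 16/3)

C = (-102/13, 101/13)
E = (-55/9, 16/3)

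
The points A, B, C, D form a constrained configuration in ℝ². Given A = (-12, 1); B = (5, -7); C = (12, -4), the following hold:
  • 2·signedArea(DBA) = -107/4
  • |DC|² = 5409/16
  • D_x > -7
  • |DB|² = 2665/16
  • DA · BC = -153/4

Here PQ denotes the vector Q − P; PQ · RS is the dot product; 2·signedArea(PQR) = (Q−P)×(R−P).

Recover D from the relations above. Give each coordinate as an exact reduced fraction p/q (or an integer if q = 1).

1. D_x = -6  [DA · BC = -153/4 ∩ 2·signedArea(DBA) = -107/4]
2. D_y = -1/4  [DA · BC = -153/4 ∩ 2·signedArea(DBA) = -107/4]
   → D = (-6, -1/4)

D = (-6, -1/4)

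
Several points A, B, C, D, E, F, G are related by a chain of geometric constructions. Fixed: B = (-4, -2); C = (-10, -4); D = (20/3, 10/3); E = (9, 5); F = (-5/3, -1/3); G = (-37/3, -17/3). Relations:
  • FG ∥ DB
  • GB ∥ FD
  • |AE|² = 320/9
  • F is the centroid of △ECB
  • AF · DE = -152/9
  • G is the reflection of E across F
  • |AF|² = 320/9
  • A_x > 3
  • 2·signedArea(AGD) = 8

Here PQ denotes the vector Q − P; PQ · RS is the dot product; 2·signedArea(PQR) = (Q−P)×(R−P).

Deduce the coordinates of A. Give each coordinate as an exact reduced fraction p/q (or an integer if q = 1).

1. A_x = 11/3  [2·signedArea(AGD) = 8 ∩ AF · DE = -152/9]
2. A_y = 7/3  [2·signedArea(AGD) = 8 ∩ AF · DE = -152/9]
   → A = (11/3, 7/3)

A = (11/3, 7/3)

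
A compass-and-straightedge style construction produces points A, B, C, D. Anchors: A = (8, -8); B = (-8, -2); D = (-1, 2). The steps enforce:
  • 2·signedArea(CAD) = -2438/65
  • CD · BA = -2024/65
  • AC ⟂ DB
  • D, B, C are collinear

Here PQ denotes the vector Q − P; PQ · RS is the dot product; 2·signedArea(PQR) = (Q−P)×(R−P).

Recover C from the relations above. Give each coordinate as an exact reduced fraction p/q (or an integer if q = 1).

1. C_x = 96/65  [D, B, C are collinear ∩ AC ⟂ DB]
2. C_y = 222/65  [D, B, C are collinear ∩ AC ⟂ DB]
   → C = (96/65, 222/65)

C = (96/65, 222/65)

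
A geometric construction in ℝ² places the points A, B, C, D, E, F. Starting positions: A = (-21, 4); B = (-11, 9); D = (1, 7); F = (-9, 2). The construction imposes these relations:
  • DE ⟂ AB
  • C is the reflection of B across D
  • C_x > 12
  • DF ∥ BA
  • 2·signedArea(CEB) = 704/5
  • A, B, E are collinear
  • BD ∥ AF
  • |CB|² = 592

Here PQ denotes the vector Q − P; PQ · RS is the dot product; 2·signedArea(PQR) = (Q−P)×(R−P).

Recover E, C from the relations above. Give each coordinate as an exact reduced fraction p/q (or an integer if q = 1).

C = (13, 5)
E = (-11/5, 67/5)

1. E_x = -11/5  [A, B, E are collinear ∩ DE ⟂ AB]
2. E_y = 67/5  [A, B, E are collinear ∩ DE ⟂ AB]
   → E = (-11/5, 67/5)
3. C_x = 13  [C is the reflection of B across D]
4. C_y = 5  [C is the reflection of B across D]
   → C = (13, 5)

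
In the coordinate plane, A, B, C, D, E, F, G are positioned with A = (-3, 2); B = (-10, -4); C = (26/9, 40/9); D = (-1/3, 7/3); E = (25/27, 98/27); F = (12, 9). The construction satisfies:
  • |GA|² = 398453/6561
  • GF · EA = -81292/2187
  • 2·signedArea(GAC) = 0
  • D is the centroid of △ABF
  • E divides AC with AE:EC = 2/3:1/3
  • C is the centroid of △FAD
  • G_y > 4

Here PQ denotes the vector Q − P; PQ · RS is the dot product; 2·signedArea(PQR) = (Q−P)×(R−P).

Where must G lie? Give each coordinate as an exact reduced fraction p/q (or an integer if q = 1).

G = (340/81, 404/81)

1. G_x = 340/81  [2·signedArea(GAC) = 0 ∩ GF · EA = -81292/2187]
2. G_y = 404/81  [2·signedArea(GAC) = 0 ∩ GF · EA = -81292/2187]
   → G = (340/81, 404/81)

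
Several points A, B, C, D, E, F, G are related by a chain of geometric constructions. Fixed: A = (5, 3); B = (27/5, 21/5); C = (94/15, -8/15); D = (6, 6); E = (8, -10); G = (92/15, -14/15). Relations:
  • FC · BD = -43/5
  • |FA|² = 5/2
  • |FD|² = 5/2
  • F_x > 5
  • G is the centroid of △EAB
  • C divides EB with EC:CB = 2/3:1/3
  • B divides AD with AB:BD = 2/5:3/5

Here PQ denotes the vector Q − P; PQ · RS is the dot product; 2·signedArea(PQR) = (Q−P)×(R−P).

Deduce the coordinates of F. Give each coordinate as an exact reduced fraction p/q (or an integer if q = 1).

F = (11/2, 9/2)

1. F_x = 11/2  [line -3/5·x + -9/5·y + 57/5 = 0 ∩ |FD|² = 5/2]
2. F_y = 9/2  [line -3/5·x + -9/5·y + 57/5 = 0 ∩ |FD|² = 5/2]
   → F = (11/2, 9/2)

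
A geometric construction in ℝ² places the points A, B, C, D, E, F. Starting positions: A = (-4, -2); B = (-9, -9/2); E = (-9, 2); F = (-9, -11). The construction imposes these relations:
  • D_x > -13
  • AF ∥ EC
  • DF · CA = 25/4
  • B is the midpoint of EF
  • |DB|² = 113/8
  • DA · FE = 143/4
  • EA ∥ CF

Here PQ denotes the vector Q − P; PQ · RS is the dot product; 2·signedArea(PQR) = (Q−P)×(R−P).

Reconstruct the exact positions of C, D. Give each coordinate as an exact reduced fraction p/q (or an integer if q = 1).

1. C_x = -14  [EA ∥ CF ∩ AF ∥ EC]
2. C_y = -7  [EA ∥ CF ∩ AF ∥ EC]
   → C = (-14, -7)
3. D_x = -51/4  [DA · FE = 143/4 ∩ DF · CA = 25/4]
4. D_y = -19/4  [DA · FE = 143/4 ∩ DF · CA = 25/4]
   → D = (-51/4, -19/4)

C = (-14, -7)
D = (-51/4, -19/4)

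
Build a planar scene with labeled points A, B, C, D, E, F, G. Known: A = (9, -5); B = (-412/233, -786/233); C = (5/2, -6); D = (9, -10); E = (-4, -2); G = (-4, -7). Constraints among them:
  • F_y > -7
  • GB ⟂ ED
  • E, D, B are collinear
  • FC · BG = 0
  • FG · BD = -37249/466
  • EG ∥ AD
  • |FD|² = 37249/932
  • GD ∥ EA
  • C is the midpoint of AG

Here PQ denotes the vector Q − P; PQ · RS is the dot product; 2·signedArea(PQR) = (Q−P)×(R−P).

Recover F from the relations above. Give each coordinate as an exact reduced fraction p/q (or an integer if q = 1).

1. F_x = 1685/466  [FC · BG = 0 ∩ FG · BD = -37249/466]
2. F_y = -1558/233  [FC · BG = 0 ∩ FG · BD = -37249/466]
   → F = (1685/466, -1558/233)

F = (1685/466, -1558/233)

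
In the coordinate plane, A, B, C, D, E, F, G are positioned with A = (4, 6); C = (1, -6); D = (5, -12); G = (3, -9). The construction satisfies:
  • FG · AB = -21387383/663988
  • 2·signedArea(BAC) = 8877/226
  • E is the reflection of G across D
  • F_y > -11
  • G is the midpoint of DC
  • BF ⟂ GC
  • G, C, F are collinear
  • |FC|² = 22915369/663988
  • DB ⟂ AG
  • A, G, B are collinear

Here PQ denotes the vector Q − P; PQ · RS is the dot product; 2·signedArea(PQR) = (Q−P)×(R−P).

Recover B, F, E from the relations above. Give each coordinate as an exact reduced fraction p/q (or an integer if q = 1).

1. B_x = 635/226  [A, G, B are collinear ∩ DB ⟂ AG]
2. B_y = -2679/226  [A, G, B are collinear ∩ DB ⟂ AG]
   → B = (635/226, -2679/226)
3. F_x = 6256/1469  [G, C, F are collinear ∩ BF ⟂ GC]
4. F_y = -31989/2938  [G, C, F are collinear ∩ BF ⟂ GC]
   → F = (6256/1469, -31989/2938)
5. E_x = 7  [E is the reflection of G across D]
6. E_y = -15  [E is the reflection of G across D]
   → E = (7, -15)

B = (635/226, -2679/226)
E = (7, -15)
F = (6256/1469, -31989/2938)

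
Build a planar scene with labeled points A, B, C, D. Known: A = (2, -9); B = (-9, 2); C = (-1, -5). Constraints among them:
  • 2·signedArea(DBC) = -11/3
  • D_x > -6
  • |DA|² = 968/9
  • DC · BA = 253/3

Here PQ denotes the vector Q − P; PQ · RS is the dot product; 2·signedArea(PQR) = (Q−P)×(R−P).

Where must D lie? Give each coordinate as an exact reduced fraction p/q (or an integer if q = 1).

D = (-16/3, -5/3)

1. D_x = -16/3  [2·signedArea(DBC) = -11/3 ∩ DC · BA = 253/3]
2. D_y = -5/3  [2·signedArea(DBC) = -11/3 ∩ DC · BA = 253/3]
   → D = (-16/3, -5/3)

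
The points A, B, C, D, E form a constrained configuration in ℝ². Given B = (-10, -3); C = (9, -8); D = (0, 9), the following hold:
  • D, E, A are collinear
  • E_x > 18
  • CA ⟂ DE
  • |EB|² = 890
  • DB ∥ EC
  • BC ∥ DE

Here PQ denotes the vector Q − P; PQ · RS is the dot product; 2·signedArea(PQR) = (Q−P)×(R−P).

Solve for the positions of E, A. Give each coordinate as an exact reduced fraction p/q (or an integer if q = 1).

A = (2432/193, 1097/193)
E = (19, 4)

1. E_x = 19  [DB ∥ EC ∩ BC ∥ DE]
2. E_y = 4  [DB ∥ EC ∩ BC ∥ DE]
   → E = (19, 4)
3. A_x = 2432/193  [D, E, A are collinear ∩ CA ⟂ DE]
4. A_y = 1097/193  [D, E, A are collinear ∩ CA ⟂ DE]
   → A = (2432/193, 1097/193)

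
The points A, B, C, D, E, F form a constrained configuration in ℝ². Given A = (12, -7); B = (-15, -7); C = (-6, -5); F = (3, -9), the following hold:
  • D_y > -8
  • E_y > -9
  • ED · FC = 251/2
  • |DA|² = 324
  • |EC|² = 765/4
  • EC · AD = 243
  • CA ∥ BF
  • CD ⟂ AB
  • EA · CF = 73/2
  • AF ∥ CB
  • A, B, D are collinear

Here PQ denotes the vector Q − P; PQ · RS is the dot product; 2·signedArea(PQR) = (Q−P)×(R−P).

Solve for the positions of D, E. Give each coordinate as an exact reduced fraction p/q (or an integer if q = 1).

D = (-6, -7)
E = (15/2, -8)

1. D_x = -6  [A, B, D are collinear ∩ CD ⟂ AB]
2. D_y = -7  [A, B, D are collinear ∩ CD ⟂ AB]
   → D = (-6, -7)
3. E_x = 15/2  [ED · FC = 251/2 ∩ EC · AD = 243]
4. E_y = -8  [ED · FC = 251/2 ∩ EC · AD = 243]
   → E = (15/2, -8)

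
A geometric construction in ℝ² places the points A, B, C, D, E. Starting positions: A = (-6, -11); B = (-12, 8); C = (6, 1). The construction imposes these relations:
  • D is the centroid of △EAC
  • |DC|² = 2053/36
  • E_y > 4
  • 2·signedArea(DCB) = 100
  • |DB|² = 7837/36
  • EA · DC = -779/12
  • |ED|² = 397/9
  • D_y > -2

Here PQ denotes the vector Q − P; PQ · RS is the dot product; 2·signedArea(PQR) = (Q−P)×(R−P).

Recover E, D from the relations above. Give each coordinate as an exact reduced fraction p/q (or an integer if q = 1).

D = (-1, -11/6)
E = (-3, 9/2)

1. D_x = -1  [line -7·x + -18·y + -40 = 0 ∩ |DC|² = 2053/36]
2. D_y = -11/6  [line -7·x + -18·y + -40 = 0 ∩ |DC|² = 2053/36]
   → D = (-1, -11/6)
3. E_x = -3  [EA · DC = -779/12 ∩ D is the centroid of △EAC]
4. E_y = 9/2  [EA · DC = -779/12 ∩ D is the centroid of △EAC]
   → E = (-3, 9/2)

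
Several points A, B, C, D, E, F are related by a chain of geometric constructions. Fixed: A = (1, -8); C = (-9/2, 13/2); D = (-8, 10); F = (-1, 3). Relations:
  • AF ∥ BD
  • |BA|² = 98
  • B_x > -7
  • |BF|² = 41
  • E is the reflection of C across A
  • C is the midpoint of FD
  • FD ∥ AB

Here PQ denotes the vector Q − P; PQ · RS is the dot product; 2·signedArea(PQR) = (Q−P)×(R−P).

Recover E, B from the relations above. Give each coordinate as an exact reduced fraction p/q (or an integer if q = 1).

B = (-6, -1)
E = (13/2, -45/2)

1. E_x = 13/2  [E is the reflection of C across A]
2. E_y = -45/2  [E is the reflection of C across A]
   → E = (13/2, -45/2)
3. B_x = -6  [AF ∥ BD ∩ FD ∥ AB]
4. B_y = -1  [AF ∥ BD ∩ FD ∥ AB]
   → B = (-6, -1)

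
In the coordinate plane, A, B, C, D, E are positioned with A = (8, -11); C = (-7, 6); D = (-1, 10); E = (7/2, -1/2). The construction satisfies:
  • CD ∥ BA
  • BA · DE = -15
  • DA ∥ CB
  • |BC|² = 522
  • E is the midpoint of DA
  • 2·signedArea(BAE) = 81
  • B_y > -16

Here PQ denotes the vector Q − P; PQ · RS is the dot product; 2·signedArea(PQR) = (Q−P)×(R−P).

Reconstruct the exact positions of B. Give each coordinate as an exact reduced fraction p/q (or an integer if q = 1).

1. B_x = 2  [CD ∥ BA ∩ DA ∥ CB]
2. B_y = -15  [CD ∥ BA ∩ DA ∥ CB]
   → B = (2, -15)

B = (2, -15)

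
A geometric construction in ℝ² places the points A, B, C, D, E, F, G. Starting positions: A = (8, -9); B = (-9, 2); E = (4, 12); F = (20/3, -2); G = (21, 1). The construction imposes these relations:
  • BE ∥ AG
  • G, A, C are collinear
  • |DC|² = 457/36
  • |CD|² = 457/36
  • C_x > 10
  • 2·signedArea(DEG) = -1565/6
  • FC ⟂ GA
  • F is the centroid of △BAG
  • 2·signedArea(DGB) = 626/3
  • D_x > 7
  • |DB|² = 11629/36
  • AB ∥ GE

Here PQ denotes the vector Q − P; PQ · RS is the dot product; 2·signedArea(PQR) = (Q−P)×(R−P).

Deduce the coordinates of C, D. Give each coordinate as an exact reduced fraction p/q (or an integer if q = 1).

C = (8510/807, -5683/807)
D = (22/3, -11/2)

1. C_x = 8510/807  [G, A, C are collinear ∩ FC ⟂ GA]
2. C_y = -5683/807  [G, A, C are collinear ∩ FC ⟂ GA]
   → C = (8510/807, -5683/807)
3. D_x = 22/3  [2·signedArea(DGB) = 626/3 ∩ 2·signedArea(DEG) = -1565/6]
4. D_y = -11/2  [2·signedArea(DGB) = 626/3 ∩ 2·signedArea(DEG) = -1565/6]
   → D = (22/3, -11/2)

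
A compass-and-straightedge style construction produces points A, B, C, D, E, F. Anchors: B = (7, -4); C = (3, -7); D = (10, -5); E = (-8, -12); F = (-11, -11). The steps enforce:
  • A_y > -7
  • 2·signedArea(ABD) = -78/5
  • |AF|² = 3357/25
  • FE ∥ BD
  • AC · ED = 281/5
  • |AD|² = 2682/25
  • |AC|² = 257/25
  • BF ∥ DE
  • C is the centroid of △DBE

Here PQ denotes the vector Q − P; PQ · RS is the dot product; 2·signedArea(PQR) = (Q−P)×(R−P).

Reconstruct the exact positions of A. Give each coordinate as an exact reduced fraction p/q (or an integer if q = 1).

1. A_x = -1/5  [AC · ED = 281/5 ∩ 2·signedArea(ABD) = -78/5]
2. A_y = -34/5  [AC · ED = 281/5 ∩ 2·signedArea(ABD) = -78/5]
   → A = (-1/5, -34/5)

A = (-1/5, -34/5)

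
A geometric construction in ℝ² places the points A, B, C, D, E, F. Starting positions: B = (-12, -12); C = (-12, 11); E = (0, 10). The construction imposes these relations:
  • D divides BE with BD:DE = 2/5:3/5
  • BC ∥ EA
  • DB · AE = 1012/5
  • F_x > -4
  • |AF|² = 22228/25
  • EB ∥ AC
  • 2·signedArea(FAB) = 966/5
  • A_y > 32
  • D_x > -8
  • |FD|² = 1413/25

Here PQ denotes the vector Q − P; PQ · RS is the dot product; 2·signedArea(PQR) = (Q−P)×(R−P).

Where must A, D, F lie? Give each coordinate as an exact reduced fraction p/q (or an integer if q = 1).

A = (0, 33)
D = (-36/5, -16/5)
F = (-18/5, 17/5)

1. A_x = 0  [EB ∥ AC ∩ BC ∥ EA]
2. A_y = 33  [EB ∥ AC ∩ BC ∥ EA]
   → A = (0, 33)
3. D_x = -36/5  [D divides BE with BD:DE = 2/5:3/5]
4. D_y = -16/5  [D divides BE with BD:DE = 2/5:3/5]
   → D = (-36/5, -16/5)
5. F_x = -18/5  [line 45·x + -12·y + 1014/5 = 0 ∩ |FD|² = 1413/25]
6. F_y = 17/5  [line 45·x + -12·y + 1014/5 = 0 ∩ |FD|² = 1413/25]
   → F = (-18/5, 17/5)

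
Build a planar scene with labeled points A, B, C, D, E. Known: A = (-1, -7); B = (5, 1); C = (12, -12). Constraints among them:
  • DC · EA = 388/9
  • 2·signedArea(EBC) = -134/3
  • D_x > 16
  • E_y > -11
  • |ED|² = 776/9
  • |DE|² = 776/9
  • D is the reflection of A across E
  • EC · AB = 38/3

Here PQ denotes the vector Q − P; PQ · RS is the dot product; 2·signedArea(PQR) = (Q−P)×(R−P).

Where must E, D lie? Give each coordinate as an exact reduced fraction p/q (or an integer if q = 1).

1. E_x = 23/3  [2·signedArea(EBC) = -134/3 ∩ EC · AB = 38/3]
2. E_y = -31/3  [2·signedArea(EBC) = -134/3 ∩ EC · AB = 38/3]
   → E = (23/3, -31/3)
3. D_x = 49/3  [D is the reflection of A across E]
4. D_y = -41/3  [D is the reflection of A across E]
   → D = (49/3, -41/3)

D = (49/3, -41/3)
E = (23/3, -31/3)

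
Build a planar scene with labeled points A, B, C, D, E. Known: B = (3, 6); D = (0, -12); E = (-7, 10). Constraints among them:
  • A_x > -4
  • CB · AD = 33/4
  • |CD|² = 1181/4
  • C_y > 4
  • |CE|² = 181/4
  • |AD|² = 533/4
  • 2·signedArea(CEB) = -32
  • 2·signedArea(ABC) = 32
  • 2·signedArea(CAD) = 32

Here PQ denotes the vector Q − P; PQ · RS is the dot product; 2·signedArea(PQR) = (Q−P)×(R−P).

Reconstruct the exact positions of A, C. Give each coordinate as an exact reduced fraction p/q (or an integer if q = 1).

1. C_x = -5/2  [line 4·x + 10·y + -40 = 0 ∩ |CD|² = 1181/4]
2. C_y = 5  [line 4·x + 10·y + -40 = 0 ∩ |CD|² = 1181/4]
   → C = (-5/2, 5)
3. A_x = -7/2  [2·signedArea(ABC) = 32 ∩ 2·signedArea(CAD) = 32]
4. A_y = -1  [2·signedArea(ABC) = 32 ∩ 2·signedArea(CAD) = 32]
   → A = (-7/2, -1)

A = (-7/2, -1)
C = (-5/2, 5)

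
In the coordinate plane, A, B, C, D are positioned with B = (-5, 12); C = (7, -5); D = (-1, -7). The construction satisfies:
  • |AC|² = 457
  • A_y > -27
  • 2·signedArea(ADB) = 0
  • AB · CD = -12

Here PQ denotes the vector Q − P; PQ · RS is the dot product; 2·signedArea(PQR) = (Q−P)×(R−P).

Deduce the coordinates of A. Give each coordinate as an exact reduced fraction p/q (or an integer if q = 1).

A = (3, -26)

1. A_x = 3  [2·signedArea(ADB) = 0 ∩ AB · CD = -12]
2. A_y = -26  [2·signedArea(ADB) = 0 ∩ AB · CD = -12]
   → A = (3, -26)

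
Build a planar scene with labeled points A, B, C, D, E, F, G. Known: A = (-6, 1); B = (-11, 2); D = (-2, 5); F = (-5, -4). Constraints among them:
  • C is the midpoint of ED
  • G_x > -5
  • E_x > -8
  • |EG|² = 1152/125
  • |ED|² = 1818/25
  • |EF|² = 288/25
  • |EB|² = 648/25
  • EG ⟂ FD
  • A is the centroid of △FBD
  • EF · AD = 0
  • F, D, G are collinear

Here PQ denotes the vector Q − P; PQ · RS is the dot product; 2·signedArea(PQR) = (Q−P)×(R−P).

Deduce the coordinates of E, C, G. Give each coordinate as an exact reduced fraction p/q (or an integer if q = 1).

1. E_x = -37/5  [line -4·x + -4·y + -36 = 0 ∩ |EB|² = 648/25]
2. E_y = -8/5  [line -4·x + -4·y + -36 = 0 ∩ |EB|² = 648/25]
   → E = (-37/5, -8/5)
3. C_x = -47/10  [C is the midpoint of ED]
4. C_y = 17/10  [C is the midpoint of ED]
   → C = (-47/10, 17/10)
5. G_x = -113/25  [F, D, G are collinear ∩ EG ⟂ FD]
6. G_y = -64/25  [F, D, G are collinear ∩ EG ⟂ FD]
   → G = (-113/25, -64/25)

C = (-47/10, 17/10)
E = (-37/5, -8/5)
G = (-113/25, -64/25)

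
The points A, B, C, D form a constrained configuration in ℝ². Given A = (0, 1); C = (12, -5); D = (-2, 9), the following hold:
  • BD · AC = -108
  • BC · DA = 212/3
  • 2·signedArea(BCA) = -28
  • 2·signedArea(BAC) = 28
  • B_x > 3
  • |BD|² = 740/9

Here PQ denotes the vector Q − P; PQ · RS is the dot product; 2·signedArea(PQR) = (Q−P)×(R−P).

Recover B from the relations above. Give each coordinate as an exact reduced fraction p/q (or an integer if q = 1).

1. B_x = 10/3  [BD · AC = -108 ∩ 2·signedArea(BCA) = -28]
2. B_y = 5/3  [BD · AC = -108 ∩ 2·signedArea(BCA) = -28]
   → B = (10/3, 5/3)

B = (10/3, 5/3)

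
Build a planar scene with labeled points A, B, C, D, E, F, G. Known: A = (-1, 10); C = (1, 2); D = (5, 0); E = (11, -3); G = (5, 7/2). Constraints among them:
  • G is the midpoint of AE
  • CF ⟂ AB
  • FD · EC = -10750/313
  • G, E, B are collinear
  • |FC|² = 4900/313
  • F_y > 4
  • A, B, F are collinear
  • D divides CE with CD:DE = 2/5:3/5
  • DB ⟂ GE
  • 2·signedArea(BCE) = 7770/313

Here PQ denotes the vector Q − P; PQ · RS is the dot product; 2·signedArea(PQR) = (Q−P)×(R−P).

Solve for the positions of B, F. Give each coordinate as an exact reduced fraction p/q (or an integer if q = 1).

B = (2111/313, 504/313)
F = (1223/313, 1466/313)

1. B_x = 2111/313  [G, E, B are collinear ∩ DB ⟂ GE]
2. B_y = 504/313  [G, E, B are collinear ∩ DB ⟂ GE]
   → B = (2111/313, 504/313)
3. F_x = 1223/313  [A, B, F are collinear ∩ CF ⟂ AB]
4. F_y = 1466/313  [A, B, F are collinear ∩ CF ⟂ AB]
   → F = (1223/313, 1466/313)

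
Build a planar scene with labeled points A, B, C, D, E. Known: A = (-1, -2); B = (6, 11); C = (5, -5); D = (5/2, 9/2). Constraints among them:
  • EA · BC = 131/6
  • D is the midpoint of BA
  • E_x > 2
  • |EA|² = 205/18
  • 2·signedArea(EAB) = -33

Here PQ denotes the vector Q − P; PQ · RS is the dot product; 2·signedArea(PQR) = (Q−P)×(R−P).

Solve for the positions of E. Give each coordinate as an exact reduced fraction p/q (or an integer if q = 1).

E = (13/6, -5/6)

1. E_x = 13/6  [2·signedArea(EAB) = -33 ∩ EA · BC = 131/6]
2. E_y = -5/6  [2·signedArea(EAB) = -33 ∩ EA · BC = 131/6]
   → E = (13/6, -5/6)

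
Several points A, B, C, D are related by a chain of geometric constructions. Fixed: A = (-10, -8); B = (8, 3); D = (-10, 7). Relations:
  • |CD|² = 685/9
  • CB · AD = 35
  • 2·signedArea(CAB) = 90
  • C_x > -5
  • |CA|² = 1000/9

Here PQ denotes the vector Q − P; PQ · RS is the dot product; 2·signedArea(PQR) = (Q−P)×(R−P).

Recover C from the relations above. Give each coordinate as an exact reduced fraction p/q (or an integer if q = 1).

1. C_x = -4  [2·signedArea(CAB) = 90 ∩ CB · AD = 35]
2. C_y = 2/3  [2·signedArea(CAB) = 90 ∩ CB · AD = 35]
   → C = (-4, 2/3)

C = (-4, 2/3)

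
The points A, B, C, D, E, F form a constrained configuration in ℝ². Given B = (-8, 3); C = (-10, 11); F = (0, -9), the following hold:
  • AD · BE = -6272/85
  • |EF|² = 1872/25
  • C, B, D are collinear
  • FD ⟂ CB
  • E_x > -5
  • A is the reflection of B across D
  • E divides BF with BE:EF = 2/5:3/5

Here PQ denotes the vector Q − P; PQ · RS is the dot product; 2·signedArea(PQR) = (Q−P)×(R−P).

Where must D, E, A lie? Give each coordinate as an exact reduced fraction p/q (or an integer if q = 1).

1. D_x = -80/17  [C, B, D are collinear ∩ FD ⟂ CB]
2. D_y = -173/17  [C, B, D are collinear ∩ FD ⟂ CB]
   → D = (-80/17, -173/17)
3. E_x = -24/5  [E divides BF with BE:EF = 2/5:3/5]
4. E_y = -9/5  [E divides BF with BE:EF = 2/5:3/5]
   → E = (-24/5, -9/5)
5. A_x = -24/17  [A is the reflection of B across D]
6. A_y = -397/17  [A is the reflection of B across D]
   → A = (-24/17, -397/17)

A = (-24/17, -397/17)
D = (-80/17, -173/17)
E = (-24/5, -9/5)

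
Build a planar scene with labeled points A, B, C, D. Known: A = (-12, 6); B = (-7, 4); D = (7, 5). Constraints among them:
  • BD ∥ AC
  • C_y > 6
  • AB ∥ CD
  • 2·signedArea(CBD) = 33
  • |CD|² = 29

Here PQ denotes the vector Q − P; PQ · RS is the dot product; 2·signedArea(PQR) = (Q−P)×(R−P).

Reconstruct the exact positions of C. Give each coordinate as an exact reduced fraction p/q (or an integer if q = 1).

C = (2, 7)

1. C_x = 2  [AB ∥ CD ∩ BD ∥ AC]
2. C_y = 7  [AB ∥ CD ∩ BD ∥ AC]
   → C = (2, 7)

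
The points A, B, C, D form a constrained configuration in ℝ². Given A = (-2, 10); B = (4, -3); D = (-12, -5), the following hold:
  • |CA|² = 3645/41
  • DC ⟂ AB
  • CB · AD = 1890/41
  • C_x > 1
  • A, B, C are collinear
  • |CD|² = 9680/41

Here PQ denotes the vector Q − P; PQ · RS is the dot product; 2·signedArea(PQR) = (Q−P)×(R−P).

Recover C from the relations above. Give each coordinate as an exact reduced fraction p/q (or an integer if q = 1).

1. C_x = 80/41  [A, B, C are collinear ∩ DC ⟂ AB]
2. C_y = 59/41  [A, B, C are collinear ∩ DC ⟂ AB]
   → C = (80/41, 59/41)

C = (80/41, 59/41)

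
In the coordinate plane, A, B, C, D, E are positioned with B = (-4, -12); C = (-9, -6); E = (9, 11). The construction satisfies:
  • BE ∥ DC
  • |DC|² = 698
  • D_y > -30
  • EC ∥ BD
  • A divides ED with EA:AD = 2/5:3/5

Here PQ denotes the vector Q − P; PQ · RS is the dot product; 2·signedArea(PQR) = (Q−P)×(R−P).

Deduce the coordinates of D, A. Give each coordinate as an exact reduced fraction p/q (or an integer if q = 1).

1. D_x = -22  [BE ∥ DC ∩ EC ∥ BD]
2. D_y = -29  [BE ∥ DC ∩ EC ∥ BD]
   → D = (-22, -29)
3. A_x = -17/5  [A divides ED with EA:AD = 2/5:3/5]
4. A_y = -5  [A divides ED with EA:AD = 2/5:3/5]
   → A = (-17/5, -5)

A = (-17/5, -5)
D = (-22, -29)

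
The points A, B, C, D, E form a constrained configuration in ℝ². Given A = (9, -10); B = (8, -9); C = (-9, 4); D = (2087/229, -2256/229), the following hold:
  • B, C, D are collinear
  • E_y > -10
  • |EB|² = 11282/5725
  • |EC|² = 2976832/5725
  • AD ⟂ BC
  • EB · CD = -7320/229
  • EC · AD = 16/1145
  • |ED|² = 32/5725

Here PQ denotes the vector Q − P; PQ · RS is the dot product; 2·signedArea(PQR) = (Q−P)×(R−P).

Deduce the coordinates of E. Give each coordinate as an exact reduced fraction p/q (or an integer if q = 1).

1. E_x = 10383/1145  [EC · AD = 16/1145 ∩ EB · CD = -7320/229]
2. E_y = -11348/1145  [EC · AD = 16/1145 ∩ EB · CD = -7320/229]
   → E = (10383/1145, -11348/1145)

E = (10383/1145, -11348/1145)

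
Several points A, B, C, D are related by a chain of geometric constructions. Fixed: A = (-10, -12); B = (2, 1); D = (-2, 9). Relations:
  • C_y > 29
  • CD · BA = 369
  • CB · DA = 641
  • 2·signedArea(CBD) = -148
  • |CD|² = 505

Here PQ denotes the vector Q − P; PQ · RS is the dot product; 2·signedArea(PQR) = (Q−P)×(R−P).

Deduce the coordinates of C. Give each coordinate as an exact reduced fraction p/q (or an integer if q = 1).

C = (6, 30)

1. C_x = 6  [CB · DA = 641 ∩ CD · BA = 369]
2. C_y = 30  [CB · DA = 641 ∩ CD · BA = 369]
   → C = (6, 30)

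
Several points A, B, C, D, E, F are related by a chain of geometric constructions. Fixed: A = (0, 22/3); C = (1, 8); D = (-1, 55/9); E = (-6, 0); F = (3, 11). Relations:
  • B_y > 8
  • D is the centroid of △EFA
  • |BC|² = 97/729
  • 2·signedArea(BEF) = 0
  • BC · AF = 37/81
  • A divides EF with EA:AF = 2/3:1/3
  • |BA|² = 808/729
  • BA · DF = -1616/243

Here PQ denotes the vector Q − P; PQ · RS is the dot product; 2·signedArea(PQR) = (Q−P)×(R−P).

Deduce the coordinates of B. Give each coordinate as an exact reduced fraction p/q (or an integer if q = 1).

B = (2/3, 220/27)

1. B_x = 2/3  [2·signedArea(BEF) = 0 ∩ BC · AF = 37/81]
2. B_y = 220/27  [2·signedArea(BEF) = 0 ∩ BC · AF = 37/81]
   → B = (2/3, 220/27)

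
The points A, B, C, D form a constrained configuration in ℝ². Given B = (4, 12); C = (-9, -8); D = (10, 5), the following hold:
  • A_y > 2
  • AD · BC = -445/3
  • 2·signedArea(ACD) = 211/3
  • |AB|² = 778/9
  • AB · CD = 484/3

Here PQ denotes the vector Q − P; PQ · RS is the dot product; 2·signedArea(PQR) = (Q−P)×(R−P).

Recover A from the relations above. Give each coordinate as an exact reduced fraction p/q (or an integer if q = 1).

A = (5/3, 3)

1. A_x = 5/3  [AD · BC = -445/3 ∩ AB · CD = 484/3]
2. A_y = 3  [AD · BC = -445/3 ∩ AB · CD = 484/3]
   → A = (5/3, 3)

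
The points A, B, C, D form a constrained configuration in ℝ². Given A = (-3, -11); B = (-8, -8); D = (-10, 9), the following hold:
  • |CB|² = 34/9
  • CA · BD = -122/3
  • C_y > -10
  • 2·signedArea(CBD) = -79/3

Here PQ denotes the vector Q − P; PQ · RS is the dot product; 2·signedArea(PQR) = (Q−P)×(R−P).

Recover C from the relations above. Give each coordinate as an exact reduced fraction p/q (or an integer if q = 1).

1. C_x = -19/3  [2·signedArea(CBD) = -79/3 ∩ CA · BD = -122/3]
2. C_y = -9  [2·signedArea(CBD) = -79/3 ∩ CA · BD = -122/3]
   → C = (-19/3, -9)

C = (-19/3, -9)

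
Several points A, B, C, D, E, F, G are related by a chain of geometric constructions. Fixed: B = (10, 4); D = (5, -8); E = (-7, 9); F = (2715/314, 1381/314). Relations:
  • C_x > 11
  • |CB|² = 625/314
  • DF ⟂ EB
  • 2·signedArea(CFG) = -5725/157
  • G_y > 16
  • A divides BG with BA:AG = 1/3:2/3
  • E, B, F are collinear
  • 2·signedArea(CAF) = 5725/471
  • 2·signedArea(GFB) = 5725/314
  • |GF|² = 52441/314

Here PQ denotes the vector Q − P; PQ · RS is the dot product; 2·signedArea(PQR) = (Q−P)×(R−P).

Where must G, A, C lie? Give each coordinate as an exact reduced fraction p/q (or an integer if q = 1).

A = (1690/157, 3893/471)
C = (3565/314, 1131/314)
G = (1930/157, 2637/157)

1. G_x = 1930/157  [line 125/314·x + 425/314·y + -8675/314 = 0 ∩ |GF|² = 52441/314]
2. G_y = 2637/157  [line 125/314·x + 425/314·y + -8675/314 = 0 ∩ |GF|² = 52441/314]
   → G = (1930/157, 2637/157)
3. A_x = 1690/157  [A divides BG with BA:AG = 1/3:2/3]
4. A_y = 3893/471  [A divides BG with BA:AG = 1/3:2/3]
   → A = (1690/157, 3893/471)
5. C_x = 3565/314  [2·signedArea(CAF) = 5725/471 ∩ 2·signedArea(CFG) = -5725/157]
6. C_y = 1131/314  [2·signedArea(CAF) = 5725/471 ∩ 2·signedArea(CFG) = -5725/157]
   → C = (3565/314, 1131/314)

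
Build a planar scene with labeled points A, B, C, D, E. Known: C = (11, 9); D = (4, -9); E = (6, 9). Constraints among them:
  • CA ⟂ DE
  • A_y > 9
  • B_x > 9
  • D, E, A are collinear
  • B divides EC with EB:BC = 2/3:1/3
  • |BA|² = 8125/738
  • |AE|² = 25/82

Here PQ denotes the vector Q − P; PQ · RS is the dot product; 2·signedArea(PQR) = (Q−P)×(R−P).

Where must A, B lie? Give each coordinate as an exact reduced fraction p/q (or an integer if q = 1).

1. A_x = 497/82  [D, E, A are collinear ∩ CA ⟂ DE]
2. A_y = 783/82  [D, E, A are collinear ∩ CA ⟂ DE]
   → A = (497/82, 783/82)
3. B_x = 28/3  [B divides EC with EB:BC = 2/3:1/3]
4. B_y = 9  [B divides EC with EB:BC = 2/3:1/3]
   → B = (28/3, 9)

A = (497/82, 783/82)
B = (28/3, 9)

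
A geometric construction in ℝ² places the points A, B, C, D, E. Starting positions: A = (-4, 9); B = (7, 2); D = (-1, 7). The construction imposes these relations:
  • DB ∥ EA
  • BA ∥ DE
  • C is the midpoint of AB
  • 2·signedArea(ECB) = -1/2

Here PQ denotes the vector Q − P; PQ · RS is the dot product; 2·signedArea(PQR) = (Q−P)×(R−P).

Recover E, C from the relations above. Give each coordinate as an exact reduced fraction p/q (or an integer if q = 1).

1. E_x = -12  [DB ∥ EA ∩ BA ∥ DE]
2. E_y = 14  [DB ∥ EA ∩ BA ∥ DE]
   → E = (-12, 14)
3. C_x = 3/2  [C is the midpoint of AB]
4. C_y = 11/2  [C is the midpoint of AB]
   → C = (3/2, 11/2)

C = (3/2, 11/2)
E = (-12, 14)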